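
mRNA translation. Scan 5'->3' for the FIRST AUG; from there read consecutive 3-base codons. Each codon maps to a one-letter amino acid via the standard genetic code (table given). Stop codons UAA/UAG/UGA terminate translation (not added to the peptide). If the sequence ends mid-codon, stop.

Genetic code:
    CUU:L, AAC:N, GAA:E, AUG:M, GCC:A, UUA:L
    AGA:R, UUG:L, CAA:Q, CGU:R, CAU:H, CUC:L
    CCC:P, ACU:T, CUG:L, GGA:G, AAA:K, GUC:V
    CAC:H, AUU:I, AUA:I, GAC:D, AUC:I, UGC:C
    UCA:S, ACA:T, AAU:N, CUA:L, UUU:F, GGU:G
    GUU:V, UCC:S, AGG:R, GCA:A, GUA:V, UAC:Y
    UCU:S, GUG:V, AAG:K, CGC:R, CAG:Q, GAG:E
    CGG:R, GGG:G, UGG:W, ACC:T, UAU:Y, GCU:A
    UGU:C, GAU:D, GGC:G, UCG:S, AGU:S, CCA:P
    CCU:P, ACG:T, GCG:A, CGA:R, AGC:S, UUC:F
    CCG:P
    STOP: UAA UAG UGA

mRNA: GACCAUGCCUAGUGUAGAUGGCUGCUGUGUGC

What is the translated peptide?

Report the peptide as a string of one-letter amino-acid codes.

start AUG at pos 4
pos 4: AUG -> M; peptide=M
pos 7: CCU -> P; peptide=MP
pos 10: AGU -> S; peptide=MPS
pos 13: GUA -> V; peptide=MPSV
pos 16: GAU -> D; peptide=MPSVD
pos 19: GGC -> G; peptide=MPSVDG
pos 22: UGC -> C; peptide=MPSVDGC
pos 25: UGU -> C; peptide=MPSVDGCC
pos 28: GUG -> V; peptide=MPSVDGCCV
pos 31: only 1 nt remain (<3), stop (end of mRNA)

Answer: MPSVDGCCV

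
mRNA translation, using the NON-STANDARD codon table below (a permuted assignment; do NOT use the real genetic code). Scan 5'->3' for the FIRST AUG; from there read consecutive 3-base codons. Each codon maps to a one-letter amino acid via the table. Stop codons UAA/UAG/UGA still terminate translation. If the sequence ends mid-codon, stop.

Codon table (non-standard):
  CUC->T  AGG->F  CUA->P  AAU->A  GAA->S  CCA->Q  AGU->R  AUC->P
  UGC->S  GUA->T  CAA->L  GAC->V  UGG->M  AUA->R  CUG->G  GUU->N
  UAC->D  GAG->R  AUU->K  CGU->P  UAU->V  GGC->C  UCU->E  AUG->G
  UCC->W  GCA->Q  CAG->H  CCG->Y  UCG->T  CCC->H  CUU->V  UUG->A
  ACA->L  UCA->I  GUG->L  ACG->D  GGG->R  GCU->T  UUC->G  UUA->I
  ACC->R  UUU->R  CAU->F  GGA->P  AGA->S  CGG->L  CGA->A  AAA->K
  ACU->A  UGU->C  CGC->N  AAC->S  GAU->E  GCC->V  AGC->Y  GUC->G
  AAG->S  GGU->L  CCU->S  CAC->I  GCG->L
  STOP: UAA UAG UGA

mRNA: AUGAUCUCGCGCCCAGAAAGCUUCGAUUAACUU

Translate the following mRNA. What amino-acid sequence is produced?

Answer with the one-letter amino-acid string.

Answer: GPTNQSYGE

Derivation:
start AUG at pos 0
pos 0: AUG -> G; peptide=G
pos 3: AUC -> P; peptide=GP
pos 6: UCG -> T; peptide=GPT
pos 9: CGC -> N; peptide=GPTN
pos 12: CCA -> Q; peptide=GPTNQ
pos 15: GAA -> S; peptide=GPTNQS
pos 18: AGC -> Y; peptide=GPTNQSY
pos 21: UUC -> G; peptide=GPTNQSYG
pos 24: GAU -> E; peptide=GPTNQSYGE
pos 27: UAA -> STOP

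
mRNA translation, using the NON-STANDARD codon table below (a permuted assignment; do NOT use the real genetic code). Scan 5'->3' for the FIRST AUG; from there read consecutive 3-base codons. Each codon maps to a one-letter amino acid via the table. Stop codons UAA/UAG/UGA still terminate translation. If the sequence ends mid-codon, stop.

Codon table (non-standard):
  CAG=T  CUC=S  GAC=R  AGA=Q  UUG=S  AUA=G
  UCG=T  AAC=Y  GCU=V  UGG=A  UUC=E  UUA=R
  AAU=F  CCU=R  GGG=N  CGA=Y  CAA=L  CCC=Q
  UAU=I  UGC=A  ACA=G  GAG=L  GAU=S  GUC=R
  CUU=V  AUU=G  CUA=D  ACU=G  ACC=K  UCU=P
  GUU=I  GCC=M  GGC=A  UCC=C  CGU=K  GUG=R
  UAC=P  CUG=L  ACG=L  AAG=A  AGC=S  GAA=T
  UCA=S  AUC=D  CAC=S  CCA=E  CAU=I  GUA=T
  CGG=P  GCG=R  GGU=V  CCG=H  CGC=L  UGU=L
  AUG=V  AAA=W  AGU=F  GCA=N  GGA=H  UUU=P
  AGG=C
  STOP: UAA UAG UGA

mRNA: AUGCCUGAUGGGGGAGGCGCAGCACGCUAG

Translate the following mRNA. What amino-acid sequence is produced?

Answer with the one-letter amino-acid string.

start AUG at pos 0
pos 0: AUG -> V; peptide=V
pos 3: CCU -> R; peptide=VR
pos 6: GAU -> S; peptide=VRS
pos 9: GGG -> N; peptide=VRSN
pos 12: GGA -> H; peptide=VRSNH
pos 15: GGC -> A; peptide=VRSNHA
pos 18: GCA -> N; peptide=VRSNHAN
pos 21: GCA -> N; peptide=VRSNHANN
pos 24: CGC -> L; peptide=VRSNHANNL
pos 27: UAG -> STOP

Answer: VRSNHANNL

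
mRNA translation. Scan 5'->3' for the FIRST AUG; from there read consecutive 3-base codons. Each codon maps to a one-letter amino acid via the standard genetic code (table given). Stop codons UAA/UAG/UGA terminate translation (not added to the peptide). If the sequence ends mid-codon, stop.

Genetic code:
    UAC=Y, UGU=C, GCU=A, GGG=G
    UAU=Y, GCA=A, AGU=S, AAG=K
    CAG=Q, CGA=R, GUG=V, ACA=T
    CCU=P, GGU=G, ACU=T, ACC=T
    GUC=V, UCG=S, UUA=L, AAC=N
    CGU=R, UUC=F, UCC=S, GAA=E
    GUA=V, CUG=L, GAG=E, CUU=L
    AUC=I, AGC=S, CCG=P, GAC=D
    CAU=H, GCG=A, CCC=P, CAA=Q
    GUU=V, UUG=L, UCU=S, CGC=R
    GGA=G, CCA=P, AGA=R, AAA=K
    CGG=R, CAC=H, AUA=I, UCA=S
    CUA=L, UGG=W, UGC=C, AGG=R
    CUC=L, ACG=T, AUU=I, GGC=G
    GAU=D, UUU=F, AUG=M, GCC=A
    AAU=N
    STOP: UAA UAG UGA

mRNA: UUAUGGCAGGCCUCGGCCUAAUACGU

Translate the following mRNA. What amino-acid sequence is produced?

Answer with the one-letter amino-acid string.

Answer: MAGLGLIR

Derivation:
start AUG at pos 2
pos 2: AUG -> M; peptide=M
pos 5: GCA -> A; peptide=MA
pos 8: GGC -> G; peptide=MAG
pos 11: CUC -> L; peptide=MAGL
pos 14: GGC -> G; peptide=MAGLG
pos 17: CUA -> L; peptide=MAGLGL
pos 20: AUA -> I; peptide=MAGLGLI
pos 23: CGU -> R; peptide=MAGLGLIR
pos 26: only 0 nt remain (<3), stop (end of mRNA)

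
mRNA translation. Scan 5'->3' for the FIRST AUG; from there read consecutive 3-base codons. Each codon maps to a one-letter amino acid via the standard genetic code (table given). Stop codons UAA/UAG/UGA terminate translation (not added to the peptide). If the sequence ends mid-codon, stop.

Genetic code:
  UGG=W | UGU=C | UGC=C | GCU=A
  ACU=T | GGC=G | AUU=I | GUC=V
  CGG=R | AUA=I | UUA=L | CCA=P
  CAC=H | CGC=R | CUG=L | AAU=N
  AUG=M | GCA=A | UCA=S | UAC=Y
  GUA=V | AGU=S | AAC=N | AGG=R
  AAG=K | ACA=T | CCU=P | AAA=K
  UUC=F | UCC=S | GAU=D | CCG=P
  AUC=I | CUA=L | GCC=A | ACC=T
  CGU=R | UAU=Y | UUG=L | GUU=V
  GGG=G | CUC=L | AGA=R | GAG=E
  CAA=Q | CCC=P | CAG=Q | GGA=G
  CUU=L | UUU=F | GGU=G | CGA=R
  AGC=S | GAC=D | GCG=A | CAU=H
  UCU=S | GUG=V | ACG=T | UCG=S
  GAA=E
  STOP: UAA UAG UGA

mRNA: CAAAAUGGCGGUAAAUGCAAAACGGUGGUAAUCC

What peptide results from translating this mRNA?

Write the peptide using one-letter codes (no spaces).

start AUG at pos 4
pos 4: AUG -> M; peptide=M
pos 7: GCG -> A; peptide=MA
pos 10: GUA -> V; peptide=MAV
pos 13: AAU -> N; peptide=MAVN
pos 16: GCA -> A; peptide=MAVNA
pos 19: AAA -> K; peptide=MAVNAK
pos 22: CGG -> R; peptide=MAVNAKR
pos 25: UGG -> W; peptide=MAVNAKRW
pos 28: UAA -> STOP

Answer: MAVNAKRW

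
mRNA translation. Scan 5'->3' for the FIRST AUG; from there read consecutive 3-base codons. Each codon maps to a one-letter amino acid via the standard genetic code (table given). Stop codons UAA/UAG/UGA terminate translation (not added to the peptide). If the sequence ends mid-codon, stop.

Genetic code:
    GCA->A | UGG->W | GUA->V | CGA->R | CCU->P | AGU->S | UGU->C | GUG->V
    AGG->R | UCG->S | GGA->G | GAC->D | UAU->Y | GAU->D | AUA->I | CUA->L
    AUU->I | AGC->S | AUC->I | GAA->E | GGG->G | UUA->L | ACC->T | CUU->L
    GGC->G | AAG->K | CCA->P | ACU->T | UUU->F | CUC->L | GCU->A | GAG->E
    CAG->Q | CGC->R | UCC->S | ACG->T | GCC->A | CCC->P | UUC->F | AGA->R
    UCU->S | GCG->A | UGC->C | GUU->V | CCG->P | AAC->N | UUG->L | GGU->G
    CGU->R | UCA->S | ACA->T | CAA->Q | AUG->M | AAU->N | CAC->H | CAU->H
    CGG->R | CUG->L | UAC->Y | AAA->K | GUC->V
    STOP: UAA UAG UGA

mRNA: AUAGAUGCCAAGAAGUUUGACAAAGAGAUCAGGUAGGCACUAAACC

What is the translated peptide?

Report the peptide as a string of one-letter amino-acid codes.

start AUG at pos 4
pos 4: AUG -> M; peptide=M
pos 7: CCA -> P; peptide=MP
pos 10: AGA -> R; peptide=MPR
pos 13: AGU -> S; peptide=MPRS
pos 16: UUG -> L; peptide=MPRSL
pos 19: ACA -> T; peptide=MPRSLT
pos 22: AAG -> K; peptide=MPRSLTK
pos 25: AGA -> R; peptide=MPRSLTKR
pos 28: UCA -> S; peptide=MPRSLTKRS
pos 31: GGU -> G; peptide=MPRSLTKRSG
pos 34: AGG -> R; peptide=MPRSLTKRSGR
pos 37: CAC -> H; peptide=MPRSLTKRSGRH
pos 40: UAA -> STOP

Answer: MPRSLTKRSGRH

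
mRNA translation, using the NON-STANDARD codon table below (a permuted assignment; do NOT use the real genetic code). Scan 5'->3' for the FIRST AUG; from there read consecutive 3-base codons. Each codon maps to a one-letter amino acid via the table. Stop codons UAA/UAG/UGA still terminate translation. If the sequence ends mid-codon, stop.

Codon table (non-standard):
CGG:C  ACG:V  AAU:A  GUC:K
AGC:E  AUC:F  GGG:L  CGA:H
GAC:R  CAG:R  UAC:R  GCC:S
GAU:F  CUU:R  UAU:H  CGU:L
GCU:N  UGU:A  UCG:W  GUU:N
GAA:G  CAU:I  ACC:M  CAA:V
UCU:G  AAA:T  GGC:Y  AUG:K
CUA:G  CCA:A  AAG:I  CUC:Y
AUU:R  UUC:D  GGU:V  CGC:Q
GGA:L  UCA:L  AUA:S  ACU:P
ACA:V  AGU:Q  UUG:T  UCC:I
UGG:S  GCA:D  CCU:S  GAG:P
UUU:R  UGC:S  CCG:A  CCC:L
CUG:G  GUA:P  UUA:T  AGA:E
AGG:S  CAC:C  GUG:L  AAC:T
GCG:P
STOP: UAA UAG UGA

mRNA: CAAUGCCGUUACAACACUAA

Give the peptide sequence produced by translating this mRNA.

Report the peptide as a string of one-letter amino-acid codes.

start AUG at pos 2
pos 2: AUG -> K; peptide=K
pos 5: CCG -> A; peptide=KA
pos 8: UUA -> T; peptide=KAT
pos 11: CAA -> V; peptide=KATV
pos 14: CAC -> C; peptide=KATVC
pos 17: UAA -> STOP

Answer: KATVC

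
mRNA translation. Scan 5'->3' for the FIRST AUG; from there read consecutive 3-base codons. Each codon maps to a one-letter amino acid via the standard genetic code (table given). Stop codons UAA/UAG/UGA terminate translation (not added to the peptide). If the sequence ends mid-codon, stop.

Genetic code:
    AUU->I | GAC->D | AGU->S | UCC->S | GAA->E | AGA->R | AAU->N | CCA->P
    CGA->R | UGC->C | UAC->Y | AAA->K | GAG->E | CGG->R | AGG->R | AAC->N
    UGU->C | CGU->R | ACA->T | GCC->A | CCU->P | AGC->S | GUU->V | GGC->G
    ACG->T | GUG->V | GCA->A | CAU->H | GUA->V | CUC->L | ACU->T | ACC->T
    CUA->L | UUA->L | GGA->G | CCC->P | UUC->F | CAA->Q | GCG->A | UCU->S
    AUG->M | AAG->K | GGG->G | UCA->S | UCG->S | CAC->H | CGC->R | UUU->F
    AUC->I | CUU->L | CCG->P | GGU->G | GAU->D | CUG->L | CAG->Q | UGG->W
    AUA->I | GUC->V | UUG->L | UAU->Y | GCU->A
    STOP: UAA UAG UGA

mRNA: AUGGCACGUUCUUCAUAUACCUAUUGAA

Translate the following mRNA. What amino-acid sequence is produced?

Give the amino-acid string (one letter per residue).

Answer: MARSSYTY

Derivation:
start AUG at pos 0
pos 0: AUG -> M; peptide=M
pos 3: GCA -> A; peptide=MA
pos 6: CGU -> R; peptide=MAR
pos 9: UCU -> S; peptide=MARS
pos 12: UCA -> S; peptide=MARSS
pos 15: UAU -> Y; peptide=MARSSY
pos 18: ACC -> T; peptide=MARSSYT
pos 21: UAU -> Y; peptide=MARSSYTY
pos 24: UGA -> STOP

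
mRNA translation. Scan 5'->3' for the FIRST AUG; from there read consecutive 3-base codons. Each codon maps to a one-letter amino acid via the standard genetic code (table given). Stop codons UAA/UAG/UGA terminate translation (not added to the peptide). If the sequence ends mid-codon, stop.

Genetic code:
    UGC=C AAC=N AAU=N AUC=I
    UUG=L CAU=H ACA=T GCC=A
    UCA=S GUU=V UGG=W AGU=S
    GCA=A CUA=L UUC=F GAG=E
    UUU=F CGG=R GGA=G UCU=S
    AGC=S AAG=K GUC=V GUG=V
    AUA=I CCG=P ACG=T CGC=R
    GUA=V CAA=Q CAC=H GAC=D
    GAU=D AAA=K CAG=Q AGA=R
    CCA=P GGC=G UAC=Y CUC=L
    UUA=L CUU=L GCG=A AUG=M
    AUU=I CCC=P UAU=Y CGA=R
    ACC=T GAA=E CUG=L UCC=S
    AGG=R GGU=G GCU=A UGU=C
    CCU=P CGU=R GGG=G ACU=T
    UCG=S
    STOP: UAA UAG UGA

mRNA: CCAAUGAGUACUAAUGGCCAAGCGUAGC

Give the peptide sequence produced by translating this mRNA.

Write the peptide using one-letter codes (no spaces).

start AUG at pos 3
pos 3: AUG -> M; peptide=M
pos 6: AGU -> S; peptide=MS
pos 9: ACU -> T; peptide=MST
pos 12: AAU -> N; peptide=MSTN
pos 15: GGC -> G; peptide=MSTNG
pos 18: CAA -> Q; peptide=MSTNGQ
pos 21: GCG -> A; peptide=MSTNGQA
pos 24: UAG -> STOP

Answer: MSTNGQA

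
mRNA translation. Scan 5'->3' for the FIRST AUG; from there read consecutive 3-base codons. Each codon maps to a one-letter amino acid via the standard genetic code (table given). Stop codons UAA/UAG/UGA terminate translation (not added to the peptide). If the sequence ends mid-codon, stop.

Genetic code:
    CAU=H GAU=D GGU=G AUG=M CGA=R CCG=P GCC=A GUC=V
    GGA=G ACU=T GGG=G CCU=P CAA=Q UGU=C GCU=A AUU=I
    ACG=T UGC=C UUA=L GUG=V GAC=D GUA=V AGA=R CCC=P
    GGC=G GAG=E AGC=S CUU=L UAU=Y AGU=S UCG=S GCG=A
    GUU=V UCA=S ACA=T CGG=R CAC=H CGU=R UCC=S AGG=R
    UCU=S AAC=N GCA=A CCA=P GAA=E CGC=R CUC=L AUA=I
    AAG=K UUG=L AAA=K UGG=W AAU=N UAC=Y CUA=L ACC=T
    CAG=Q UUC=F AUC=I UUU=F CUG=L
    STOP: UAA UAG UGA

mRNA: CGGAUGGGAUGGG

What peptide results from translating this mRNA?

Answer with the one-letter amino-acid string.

start AUG at pos 3
pos 3: AUG -> M; peptide=M
pos 6: GGA -> G; peptide=MG
pos 9: UGG -> W; peptide=MGW
pos 12: only 1 nt remain (<3), stop (end of mRNA)

Answer: MGW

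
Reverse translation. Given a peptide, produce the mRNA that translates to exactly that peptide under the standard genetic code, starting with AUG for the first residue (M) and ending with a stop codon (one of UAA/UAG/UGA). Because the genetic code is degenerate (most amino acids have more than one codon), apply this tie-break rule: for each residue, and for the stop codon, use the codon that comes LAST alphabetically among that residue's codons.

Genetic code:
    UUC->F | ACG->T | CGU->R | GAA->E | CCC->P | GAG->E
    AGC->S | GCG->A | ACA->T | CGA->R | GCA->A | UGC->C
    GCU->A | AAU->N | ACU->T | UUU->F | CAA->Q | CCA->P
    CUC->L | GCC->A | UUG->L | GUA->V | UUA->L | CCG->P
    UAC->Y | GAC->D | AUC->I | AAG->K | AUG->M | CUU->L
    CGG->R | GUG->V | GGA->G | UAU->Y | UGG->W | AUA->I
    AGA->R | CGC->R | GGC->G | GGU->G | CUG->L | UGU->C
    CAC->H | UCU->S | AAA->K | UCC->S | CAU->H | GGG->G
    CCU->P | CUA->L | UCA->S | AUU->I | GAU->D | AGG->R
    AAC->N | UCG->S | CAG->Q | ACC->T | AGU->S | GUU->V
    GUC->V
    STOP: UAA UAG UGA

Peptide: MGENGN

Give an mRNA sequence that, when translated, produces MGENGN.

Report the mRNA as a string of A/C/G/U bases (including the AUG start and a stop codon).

Answer: mRNA: AUGGGUGAGAAUGGUAAUUGA

Derivation:
residue 1: M -> AUG (start codon)
residue 2: G codons sorted = GGA,GGC,GGG,GGU -> pick last = GGU
residue 3: E codons sorted = GAA,GAG -> pick last = GAG
residue 4: N codons sorted = AAC,AAU -> pick last = AAU
residue 5: G codons sorted = GGA,GGC,GGG,GGU -> pick last = GGU
residue 6: N codons sorted = AAC,AAU -> pick last = AAU
terminator: stop codons sorted = UAA,UAG,UGA -> pick last = UGA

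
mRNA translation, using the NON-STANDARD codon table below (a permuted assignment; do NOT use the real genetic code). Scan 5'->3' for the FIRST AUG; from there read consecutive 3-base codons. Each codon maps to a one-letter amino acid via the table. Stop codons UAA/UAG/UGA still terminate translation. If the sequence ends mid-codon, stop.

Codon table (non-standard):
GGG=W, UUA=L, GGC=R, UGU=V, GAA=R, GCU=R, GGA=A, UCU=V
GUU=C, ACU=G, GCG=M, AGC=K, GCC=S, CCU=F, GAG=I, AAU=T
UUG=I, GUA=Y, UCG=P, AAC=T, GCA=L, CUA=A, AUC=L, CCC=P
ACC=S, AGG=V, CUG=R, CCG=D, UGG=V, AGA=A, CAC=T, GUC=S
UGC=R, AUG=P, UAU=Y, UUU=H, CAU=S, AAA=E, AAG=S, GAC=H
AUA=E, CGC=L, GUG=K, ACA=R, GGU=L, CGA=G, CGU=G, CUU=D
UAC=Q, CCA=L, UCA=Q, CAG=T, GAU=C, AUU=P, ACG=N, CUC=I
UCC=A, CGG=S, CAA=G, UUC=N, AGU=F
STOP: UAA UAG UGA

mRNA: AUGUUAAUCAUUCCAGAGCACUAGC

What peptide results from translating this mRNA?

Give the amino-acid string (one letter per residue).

start AUG at pos 0
pos 0: AUG -> P; peptide=P
pos 3: UUA -> L; peptide=PL
pos 6: AUC -> L; peptide=PLL
pos 9: AUU -> P; peptide=PLLP
pos 12: CCA -> L; peptide=PLLPL
pos 15: GAG -> I; peptide=PLLPLI
pos 18: CAC -> T; peptide=PLLPLIT
pos 21: UAG -> STOP

Answer: PLLPLIT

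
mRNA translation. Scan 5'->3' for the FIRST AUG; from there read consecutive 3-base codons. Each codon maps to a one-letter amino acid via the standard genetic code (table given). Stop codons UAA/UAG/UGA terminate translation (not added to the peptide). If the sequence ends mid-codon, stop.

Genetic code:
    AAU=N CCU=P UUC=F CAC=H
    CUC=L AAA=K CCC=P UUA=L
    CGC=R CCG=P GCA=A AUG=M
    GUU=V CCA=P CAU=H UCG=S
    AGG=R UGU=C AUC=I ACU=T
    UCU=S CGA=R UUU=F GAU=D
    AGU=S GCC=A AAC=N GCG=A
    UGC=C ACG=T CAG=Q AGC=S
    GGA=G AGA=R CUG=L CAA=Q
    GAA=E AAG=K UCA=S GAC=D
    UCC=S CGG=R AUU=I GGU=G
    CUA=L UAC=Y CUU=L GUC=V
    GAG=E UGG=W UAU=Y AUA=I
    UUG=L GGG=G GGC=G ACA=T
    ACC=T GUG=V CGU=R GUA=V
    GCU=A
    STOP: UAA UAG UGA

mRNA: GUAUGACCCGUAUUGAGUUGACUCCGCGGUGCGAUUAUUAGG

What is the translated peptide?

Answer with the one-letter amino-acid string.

start AUG at pos 2
pos 2: AUG -> M; peptide=M
pos 5: ACC -> T; peptide=MT
pos 8: CGU -> R; peptide=MTR
pos 11: AUU -> I; peptide=MTRI
pos 14: GAG -> E; peptide=MTRIE
pos 17: UUG -> L; peptide=MTRIEL
pos 20: ACU -> T; peptide=MTRIELT
pos 23: CCG -> P; peptide=MTRIELTP
pos 26: CGG -> R; peptide=MTRIELTPR
pos 29: UGC -> C; peptide=MTRIELTPRC
pos 32: GAU -> D; peptide=MTRIELTPRCD
pos 35: UAU -> Y; peptide=MTRIELTPRCDY
pos 38: UAG -> STOP

Answer: MTRIELTPRCDY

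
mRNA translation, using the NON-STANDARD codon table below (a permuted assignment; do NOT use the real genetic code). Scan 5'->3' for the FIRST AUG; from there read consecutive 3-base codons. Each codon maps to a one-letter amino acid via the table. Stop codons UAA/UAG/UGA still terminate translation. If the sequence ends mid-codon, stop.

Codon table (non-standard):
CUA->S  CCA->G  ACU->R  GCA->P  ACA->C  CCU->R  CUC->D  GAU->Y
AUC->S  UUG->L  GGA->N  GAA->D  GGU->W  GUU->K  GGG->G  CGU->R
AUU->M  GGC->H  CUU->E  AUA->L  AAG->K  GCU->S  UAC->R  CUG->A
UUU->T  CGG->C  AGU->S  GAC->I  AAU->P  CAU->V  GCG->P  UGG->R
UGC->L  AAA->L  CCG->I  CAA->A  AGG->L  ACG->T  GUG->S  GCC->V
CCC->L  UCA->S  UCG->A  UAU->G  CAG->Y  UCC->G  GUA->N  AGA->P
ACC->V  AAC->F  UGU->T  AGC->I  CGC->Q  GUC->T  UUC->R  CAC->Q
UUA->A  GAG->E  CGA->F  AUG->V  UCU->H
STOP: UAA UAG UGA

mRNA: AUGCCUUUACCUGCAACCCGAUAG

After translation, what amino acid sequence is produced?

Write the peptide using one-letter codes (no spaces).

start AUG at pos 0
pos 0: AUG -> V; peptide=V
pos 3: CCU -> R; peptide=VR
pos 6: UUA -> A; peptide=VRA
pos 9: CCU -> R; peptide=VRAR
pos 12: GCA -> P; peptide=VRARP
pos 15: ACC -> V; peptide=VRARPV
pos 18: CGA -> F; peptide=VRARPVF
pos 21: UAG -> STOP

Answer: VRARPVF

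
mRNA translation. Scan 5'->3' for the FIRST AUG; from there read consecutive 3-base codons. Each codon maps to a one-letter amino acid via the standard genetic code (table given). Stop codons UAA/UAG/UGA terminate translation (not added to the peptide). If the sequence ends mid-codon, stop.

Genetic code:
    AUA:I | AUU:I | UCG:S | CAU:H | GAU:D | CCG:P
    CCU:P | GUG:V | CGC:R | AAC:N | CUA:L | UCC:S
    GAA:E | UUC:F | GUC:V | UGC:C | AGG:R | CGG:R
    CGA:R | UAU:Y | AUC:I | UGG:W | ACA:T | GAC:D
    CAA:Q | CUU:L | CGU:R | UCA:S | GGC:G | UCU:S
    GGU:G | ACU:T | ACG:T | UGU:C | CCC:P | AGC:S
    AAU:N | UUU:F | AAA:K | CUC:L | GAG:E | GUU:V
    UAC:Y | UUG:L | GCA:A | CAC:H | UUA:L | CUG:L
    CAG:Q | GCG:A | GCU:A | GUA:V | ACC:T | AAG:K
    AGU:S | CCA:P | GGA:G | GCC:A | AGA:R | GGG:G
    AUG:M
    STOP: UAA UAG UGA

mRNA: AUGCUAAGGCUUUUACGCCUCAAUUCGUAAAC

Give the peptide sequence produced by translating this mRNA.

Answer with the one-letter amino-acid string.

Answer: MLRLLRLNS

Derivation:
start AUG at pos 0
pos 0: AUG -> M; peptide=M
pos 3: CUA -> L; peptide=ML
pos 6: AGG -> R; peptide=MLR
pos 9: CUU -> L; peptide=MLRL
pos 12: UUA -> L; peptide=MLRLL
pos 15: CGC -> R; peptide=MLRLLR
pos 18: CUC -> L; peptide=MLRLLRL
pos 21: AAU -> N; peptide=MLRLLRLN
pos 24: UCG -> S; peptide=MLRLLRLNS
pos 27: UAA -> STOP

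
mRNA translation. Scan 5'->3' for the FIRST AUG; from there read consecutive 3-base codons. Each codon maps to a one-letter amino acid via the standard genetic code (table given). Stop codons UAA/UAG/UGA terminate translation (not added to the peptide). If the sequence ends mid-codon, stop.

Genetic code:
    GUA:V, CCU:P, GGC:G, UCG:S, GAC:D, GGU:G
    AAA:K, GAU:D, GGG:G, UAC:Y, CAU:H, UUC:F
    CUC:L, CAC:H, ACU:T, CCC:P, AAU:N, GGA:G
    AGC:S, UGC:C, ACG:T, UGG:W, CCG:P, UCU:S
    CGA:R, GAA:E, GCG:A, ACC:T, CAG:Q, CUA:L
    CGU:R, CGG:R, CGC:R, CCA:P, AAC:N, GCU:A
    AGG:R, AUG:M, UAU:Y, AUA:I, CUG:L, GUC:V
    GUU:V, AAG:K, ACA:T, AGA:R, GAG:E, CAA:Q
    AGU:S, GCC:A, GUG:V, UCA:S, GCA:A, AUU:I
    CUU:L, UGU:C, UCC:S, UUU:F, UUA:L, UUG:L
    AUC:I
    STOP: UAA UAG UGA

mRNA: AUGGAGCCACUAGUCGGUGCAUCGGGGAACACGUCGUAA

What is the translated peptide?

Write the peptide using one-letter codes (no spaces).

start AUG at pos 0
pos 0: AUG -> M; peptide=M
pos 3: GAG -> E; peptide=ME
pos 6: CCA -> P; peptide=MEP
pos 9: CUA -> L; peptide=MEPL
pos 12: GUC -> V; peptide=MEPLV
pos 15: GGU -> G; peptide=MEPLVG
pos 18: GCA -> A; peptide=MEPLVGA
pos 21: UCG -> S; peptide=MEPLVGAS
pos 24: GGG -> G; peptide=MEPLVGASG
pos 27: AAC -> N; peptide=MEPLVGASGN
pos 30: ACG -> T; peptide=MEPLVGASGNT
pos 33: UCG -> S; peptide=MEPLVGASGNTS
pos 36: UAA -> STOP

Answer: MEPLVGASGNTS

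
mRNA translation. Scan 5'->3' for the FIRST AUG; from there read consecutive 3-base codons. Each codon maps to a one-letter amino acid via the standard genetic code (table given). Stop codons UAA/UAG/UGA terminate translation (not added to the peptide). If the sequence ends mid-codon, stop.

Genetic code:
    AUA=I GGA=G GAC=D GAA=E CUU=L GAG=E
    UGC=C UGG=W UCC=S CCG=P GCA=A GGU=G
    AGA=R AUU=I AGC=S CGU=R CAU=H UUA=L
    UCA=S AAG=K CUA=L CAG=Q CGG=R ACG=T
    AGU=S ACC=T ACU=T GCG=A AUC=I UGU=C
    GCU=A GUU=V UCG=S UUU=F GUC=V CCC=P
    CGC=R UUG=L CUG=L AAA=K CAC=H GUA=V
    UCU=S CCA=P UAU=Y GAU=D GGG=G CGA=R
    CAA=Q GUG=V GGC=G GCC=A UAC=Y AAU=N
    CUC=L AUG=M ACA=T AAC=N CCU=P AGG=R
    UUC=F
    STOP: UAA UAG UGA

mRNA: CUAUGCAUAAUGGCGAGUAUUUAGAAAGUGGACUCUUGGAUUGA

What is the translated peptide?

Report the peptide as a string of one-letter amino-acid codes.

start AUG at pos 2
pos 2: AUG -> M; peptide=M
pos 5: CAU -> H; peptide=MH
pos 8: AAU -> N; peptide=MHN
pos 11: GGC -> G; peptide=MHNG
pos 14: GAG -> E; peptide=MHNGE
pos 17: UAU -> Y; peptide=MHNGEY
pos 20: UUA -> L; peptide=MHNGEYL
pos 23: GAA -> E; peptide=MHNGEYLE
pos 26: AGU -> S; peptide=MHNGEYLES
pos 29: GGA -> G; peptide=MHNGEYLESG
pos 32: CUC -> L; peptide=MHNGEYLESGL
pos 35: UUG -> L; peptide=MHNGEYLESGLL
pos 38: GAU -> D; peptide=MHNGEYLESGLLD
pos 41: UGA -> STOP

Answer: MHNGEYLESGLLD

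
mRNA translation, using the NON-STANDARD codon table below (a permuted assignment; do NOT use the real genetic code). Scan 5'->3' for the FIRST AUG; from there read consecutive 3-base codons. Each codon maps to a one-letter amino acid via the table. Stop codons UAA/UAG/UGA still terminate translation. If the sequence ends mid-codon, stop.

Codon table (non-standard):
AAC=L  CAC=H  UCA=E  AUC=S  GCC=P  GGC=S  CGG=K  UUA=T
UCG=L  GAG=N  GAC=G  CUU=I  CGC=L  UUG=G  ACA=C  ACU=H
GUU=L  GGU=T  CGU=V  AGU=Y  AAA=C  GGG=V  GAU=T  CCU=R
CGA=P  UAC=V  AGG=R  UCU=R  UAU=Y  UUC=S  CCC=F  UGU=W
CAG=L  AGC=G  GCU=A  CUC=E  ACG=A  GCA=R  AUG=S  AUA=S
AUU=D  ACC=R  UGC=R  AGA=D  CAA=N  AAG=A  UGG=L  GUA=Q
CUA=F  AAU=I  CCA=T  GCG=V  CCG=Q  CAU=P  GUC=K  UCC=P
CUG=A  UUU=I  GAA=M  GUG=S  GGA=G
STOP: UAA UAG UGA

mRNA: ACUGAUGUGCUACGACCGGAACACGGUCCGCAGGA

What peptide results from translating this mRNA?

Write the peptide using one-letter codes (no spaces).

start AUG at pos 4
pos 4: AUG -> S; peptide=S
pos 7: UGC -> R; peptide=SR
pos 10: UAC -> V; peptide=SRV
pos 13: GAC -> G; peptide=SRVG
pos 16: CGG -> K; peptide=SRVGK
pos 19: AAC -> L; peptide=SRVGKL
pos 22: ACG -> A; peptide=SRVGKLA
pos 25: GUC -> K; peptide=SRVGKLAK
pos 28: CGC -> L; peptide=SRVGKLAKL
pos 31: AGG -> R; peptide=SRVGKLAKLR
pos 34: only 1 nt remain (<3), stop (end of mRNA)

Answer: SRVGKLAKLR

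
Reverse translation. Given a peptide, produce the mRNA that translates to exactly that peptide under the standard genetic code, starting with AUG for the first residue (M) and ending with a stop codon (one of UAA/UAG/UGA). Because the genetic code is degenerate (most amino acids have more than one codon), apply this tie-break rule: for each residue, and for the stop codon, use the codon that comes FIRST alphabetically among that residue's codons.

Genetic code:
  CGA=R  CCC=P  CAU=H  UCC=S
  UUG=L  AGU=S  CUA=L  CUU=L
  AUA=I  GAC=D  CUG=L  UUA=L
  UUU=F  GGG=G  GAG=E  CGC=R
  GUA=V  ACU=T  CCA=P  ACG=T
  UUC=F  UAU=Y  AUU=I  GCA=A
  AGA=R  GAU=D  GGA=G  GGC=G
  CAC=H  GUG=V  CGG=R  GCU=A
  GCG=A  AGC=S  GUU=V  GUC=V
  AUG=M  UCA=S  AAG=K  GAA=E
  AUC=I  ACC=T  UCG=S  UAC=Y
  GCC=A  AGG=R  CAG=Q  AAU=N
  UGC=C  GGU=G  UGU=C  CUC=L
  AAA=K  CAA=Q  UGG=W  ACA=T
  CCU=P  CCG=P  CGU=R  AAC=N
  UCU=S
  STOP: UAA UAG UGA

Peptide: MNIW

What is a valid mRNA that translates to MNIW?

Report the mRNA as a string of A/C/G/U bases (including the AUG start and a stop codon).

residue 1: M -> AUG (start codon)
residue 2: N codons sorted = AAC,AAU -> pick first = AAC
residue 3: I codons sorted = AUA,AUC,AUU -> pick first = AUA
residue 4: W -> UGG (only codon)
terminator: stop codons sorted = UAA,UAG,UGA -> pick first = UAA

Answer: mRNA: AUGAACAUAUGGUAA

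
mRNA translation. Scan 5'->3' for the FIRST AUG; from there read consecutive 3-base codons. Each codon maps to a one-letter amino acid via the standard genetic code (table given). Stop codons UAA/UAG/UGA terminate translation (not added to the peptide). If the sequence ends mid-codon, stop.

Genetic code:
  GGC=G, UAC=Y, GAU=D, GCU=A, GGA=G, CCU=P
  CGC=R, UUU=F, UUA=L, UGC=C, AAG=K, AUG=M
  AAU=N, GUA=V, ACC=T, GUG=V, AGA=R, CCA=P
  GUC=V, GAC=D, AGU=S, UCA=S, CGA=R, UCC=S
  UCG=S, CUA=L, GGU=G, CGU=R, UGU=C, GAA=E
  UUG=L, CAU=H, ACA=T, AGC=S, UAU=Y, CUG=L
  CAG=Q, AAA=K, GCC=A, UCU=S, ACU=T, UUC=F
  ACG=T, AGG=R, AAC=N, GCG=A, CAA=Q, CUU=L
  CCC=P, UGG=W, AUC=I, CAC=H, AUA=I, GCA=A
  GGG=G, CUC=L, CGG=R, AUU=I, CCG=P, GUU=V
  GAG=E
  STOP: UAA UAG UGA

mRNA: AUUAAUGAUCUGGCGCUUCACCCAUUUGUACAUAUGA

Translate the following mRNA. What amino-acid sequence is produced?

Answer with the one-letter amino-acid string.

start AUG at pos 4
pos 4: AUG -> M; peptide=M
pos 7: AUC -> I; peptide=MI
pos 10: UGG -> W; peptide=MIW
pos 13: CGC -> R; peptide=MIWR
pos 16: UUC -> F; peptide=MIWRF
pos 19: ACC -> T; peptide=MIWRFT
pos 22: CAU -> H; peptide=MIWRFTH
pos 25: UUG -> L; peptide=MIWRFTHL
pos 28: UAC -> Y; peptide=MIWRFTHLY
pos 31: AUA -> I; peptide=MIWRFTHLYI
pos 34: UGA -> STOP

Answer: MIWRFTHLYI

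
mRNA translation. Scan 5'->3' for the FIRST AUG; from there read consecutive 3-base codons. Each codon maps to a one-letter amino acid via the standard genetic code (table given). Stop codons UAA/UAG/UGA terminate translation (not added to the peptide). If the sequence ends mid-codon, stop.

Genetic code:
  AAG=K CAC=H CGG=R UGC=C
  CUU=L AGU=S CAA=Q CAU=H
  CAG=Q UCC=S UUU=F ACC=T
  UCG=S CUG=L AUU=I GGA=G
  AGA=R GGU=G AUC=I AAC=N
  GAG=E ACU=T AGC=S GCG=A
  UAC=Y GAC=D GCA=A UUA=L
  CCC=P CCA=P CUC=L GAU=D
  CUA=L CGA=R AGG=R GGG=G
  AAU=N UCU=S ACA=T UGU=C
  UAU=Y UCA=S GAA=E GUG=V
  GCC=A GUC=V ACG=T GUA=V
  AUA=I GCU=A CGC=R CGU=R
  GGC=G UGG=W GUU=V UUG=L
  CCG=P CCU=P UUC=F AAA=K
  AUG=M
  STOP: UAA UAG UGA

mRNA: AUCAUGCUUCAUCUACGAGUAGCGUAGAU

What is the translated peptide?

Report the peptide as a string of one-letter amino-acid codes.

Answer: MLHLRVA

Derivation:
start AUG at pos 3
pos 3: AUG -> M; peptide=M
pos 6: CUU -> L; peptide=ML
pos 9: CAU -> H; peptide=MLH
pos 12: CUA -> L; peptide=MLHL
pos 15: CGA -> R; peptide=MLHLR
pos 18: GUA -> V; peptide=MLHLRV
pos 21: GCG -> A; peptide=MLHLRVA
pos 24: UAG -> STOP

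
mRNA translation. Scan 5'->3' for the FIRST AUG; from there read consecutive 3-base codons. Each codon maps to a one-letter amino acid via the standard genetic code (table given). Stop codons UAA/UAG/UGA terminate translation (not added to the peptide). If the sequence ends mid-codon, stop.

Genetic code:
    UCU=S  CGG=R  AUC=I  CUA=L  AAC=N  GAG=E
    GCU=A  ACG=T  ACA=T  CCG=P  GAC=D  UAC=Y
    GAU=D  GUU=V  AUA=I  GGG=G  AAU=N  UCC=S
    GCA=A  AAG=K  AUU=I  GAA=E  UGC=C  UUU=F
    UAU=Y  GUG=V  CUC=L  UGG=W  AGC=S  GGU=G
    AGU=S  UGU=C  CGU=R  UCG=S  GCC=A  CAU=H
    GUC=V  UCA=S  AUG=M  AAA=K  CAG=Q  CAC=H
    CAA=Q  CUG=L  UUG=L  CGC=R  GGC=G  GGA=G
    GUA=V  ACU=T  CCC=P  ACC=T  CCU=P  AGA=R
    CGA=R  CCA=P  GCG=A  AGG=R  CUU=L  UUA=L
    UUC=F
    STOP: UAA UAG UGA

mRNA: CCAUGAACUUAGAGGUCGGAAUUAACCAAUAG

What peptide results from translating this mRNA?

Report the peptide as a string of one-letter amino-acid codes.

start AUG at pos 2
pos 2: AUG -> M; peptide=M
pos 5: AAC -> N; peptide=MN
pos 8: UUA -> L; peptide=MNL
pos 11: GAG -> E; peptide=MNLE
pos 14: GUC -> V; peptide=MNLEV
pos 17: GGA -> G; peptide=MNLEVG
pos 20: AUU -> I; peptide=MNLEVGI
pos 23: AAC -> N; peptide=MNLEVGIN
pos 26: CAA -> Q; peptide=MNLEVGINQ
pos 29: UAG -> STOP

Answer: MNLEVGINQ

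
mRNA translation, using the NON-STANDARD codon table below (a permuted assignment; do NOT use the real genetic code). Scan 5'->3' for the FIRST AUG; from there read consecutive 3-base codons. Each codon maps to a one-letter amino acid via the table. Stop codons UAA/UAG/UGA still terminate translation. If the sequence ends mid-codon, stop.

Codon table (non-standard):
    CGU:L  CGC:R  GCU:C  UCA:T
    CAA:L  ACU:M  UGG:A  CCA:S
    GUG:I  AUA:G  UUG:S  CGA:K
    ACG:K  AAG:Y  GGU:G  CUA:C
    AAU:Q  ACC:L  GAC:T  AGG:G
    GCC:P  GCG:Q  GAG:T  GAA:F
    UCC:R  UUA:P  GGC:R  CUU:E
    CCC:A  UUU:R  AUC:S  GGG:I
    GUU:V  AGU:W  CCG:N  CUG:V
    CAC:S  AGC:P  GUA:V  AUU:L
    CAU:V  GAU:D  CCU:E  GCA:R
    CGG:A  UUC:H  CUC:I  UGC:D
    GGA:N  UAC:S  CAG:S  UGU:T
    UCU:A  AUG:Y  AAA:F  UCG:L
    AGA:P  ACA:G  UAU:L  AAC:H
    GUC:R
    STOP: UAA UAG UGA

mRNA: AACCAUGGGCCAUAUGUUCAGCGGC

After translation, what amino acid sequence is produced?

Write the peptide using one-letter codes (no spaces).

Answer: YRVYHPR

Derivation:
start AUG at pos 4
pos 4: AUG -> Y; peptide=Y
pos 7: GGC -> R; peptide=YR
pos 10: CAU -> V; peptide=YRV
pos 13: AUG -> Y; peptide=YRVY
pos 16: UUC -> H; peptide=YRVYH
pos 19: AGC -> P; peptide=YRVYHP
pos 22: GGC -> R; peptide=YRVYHPR
pos 25: only 0 nt remain (<3), stop (end of mRNA)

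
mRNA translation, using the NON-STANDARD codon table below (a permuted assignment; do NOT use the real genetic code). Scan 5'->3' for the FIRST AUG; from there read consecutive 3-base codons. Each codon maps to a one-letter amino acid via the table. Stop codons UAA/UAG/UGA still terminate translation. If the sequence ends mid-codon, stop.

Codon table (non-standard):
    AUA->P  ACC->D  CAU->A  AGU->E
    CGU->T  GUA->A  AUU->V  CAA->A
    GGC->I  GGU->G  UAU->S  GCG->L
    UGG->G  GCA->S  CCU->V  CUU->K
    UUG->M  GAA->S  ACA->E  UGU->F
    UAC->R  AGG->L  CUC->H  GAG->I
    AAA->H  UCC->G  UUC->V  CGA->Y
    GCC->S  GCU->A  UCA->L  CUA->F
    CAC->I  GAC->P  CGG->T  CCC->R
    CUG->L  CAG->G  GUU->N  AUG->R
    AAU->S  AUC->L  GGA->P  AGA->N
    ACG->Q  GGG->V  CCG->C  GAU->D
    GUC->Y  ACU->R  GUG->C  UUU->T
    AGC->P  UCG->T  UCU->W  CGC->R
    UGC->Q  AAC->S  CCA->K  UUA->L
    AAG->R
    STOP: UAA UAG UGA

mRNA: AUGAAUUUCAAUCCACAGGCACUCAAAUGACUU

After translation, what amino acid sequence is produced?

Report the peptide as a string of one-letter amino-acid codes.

start AUG at pos 0
pos 0: AUG -> R; peptide=R
pos 3: AAU -> S; peptide=RS
pos 6: UUC -> V; peptide=RSV
pos 9: AAU -> S; peptide=RSVS
pos 12: CCA -> K; peptide=RSVSK
pos 15: CAG -> G; peptide=RSVSKG
pos 18: GCA -> S; peptide=RSVSKGS
pos 21: CUC -> H; peptide=RSVSKGSH
pos 24: AAA -> H; peptide=RSVSKGSHH
pos 27: UGA -> STOP

Answer: RSVSKGSHH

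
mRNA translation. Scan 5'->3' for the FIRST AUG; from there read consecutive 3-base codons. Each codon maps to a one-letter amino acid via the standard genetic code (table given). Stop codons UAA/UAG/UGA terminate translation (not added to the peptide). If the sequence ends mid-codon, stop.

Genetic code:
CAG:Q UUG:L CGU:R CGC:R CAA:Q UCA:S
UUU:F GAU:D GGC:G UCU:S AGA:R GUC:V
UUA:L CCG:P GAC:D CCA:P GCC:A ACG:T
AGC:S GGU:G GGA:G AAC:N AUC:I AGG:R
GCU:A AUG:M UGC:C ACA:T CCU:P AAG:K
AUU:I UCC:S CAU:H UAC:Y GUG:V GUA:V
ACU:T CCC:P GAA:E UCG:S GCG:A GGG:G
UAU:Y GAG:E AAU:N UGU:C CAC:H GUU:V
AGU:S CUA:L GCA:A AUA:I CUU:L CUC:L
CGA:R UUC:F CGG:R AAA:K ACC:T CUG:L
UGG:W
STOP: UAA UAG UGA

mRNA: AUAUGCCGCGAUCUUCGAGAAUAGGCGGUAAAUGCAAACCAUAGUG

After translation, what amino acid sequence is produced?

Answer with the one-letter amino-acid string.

start AUG at pos 2
pos 2: AUG -> M; peptide=M
pos 5: CCG -> P; peptide=MP
pos 8: CGA -> R; peptide=MPR
pos 11: UCU -> S; peptide=MPRS
pos 14: UCG -> S; peptide=MPRSS
pos 17: AGA -> R; peptide=MPRSSR
pos 20: AUA -> I; peptide=MPRSSRI
pos 23: GGC -> G; peptide=MPRSSRIG
pos 26: GGU -> G; peptide=MPRSSRIGG
pos 29: AAA -> K; peptide=MPRSSRIGGK
pos 32: UGC -> C; peptide=MPRSSRIGGKC
pos 35: AAA -> K; peptide=MPRSSRIGGKCK
pos 38: CCA -> P; peptide=MPRSSRIGGKCKP
pos 41: UAG -> STOP

Answer: MPRSSRIGGKCKP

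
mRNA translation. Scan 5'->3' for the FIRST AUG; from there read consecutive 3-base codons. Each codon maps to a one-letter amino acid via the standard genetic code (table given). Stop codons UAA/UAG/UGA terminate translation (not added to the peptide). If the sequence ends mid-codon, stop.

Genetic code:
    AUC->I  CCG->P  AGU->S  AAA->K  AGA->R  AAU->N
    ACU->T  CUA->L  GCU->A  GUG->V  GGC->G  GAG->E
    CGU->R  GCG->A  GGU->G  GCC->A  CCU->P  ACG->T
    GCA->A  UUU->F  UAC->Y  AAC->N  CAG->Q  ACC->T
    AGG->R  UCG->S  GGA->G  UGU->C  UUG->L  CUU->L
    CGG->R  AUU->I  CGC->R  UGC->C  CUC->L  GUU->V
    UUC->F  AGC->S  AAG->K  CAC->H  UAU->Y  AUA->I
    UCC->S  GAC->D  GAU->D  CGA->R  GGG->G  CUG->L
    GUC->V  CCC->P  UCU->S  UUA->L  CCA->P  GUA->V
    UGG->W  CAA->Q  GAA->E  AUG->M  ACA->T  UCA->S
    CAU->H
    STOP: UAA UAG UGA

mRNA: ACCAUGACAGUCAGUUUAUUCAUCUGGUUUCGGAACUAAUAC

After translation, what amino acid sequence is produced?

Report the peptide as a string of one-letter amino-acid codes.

Answer: MTVSLFIWFRN

Derivation:
start AUG at pos 3
pos 3: AUG -> M; peptide=M
pos 6: ACA -> T; peptide=MT
pos 9: GUC -> V; peptide=MTV
pos 12: AGU -> S; peptide=MTVS
pos 15: UUA -> L; peptide=MTVSL
pos 18: UUC -> F; peptide=MTVSLF
pos 21: AUC -> I; peptide=MTVSLFI
pos 24: UGG -> W; peptide=MTVSLFIW
pos 27: UUU -> F; peptide=MTVSLFIWF
pos 30: CGG -> R; peptide=MTVSLFIWFR
pos 33: AAC -> N; peptide=MTVSLFIWFRN
pos 36: UAA -> STOP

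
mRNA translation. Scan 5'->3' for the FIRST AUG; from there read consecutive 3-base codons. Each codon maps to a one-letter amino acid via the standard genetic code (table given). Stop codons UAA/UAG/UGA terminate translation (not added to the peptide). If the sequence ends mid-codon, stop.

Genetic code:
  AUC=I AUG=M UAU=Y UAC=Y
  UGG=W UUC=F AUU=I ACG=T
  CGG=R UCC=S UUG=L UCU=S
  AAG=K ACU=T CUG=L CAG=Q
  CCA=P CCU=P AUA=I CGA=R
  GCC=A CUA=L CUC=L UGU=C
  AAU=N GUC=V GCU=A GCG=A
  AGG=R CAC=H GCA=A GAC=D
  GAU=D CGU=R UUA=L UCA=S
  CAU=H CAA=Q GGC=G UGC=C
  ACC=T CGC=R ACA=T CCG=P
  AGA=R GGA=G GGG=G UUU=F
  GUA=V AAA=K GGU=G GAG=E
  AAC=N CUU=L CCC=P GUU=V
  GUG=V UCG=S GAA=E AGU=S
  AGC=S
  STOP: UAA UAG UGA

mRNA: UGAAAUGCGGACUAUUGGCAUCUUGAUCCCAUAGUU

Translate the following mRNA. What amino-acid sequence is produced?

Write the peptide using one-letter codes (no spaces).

Answer: MRTIGILIP

Derivation:
start AUG at pos 4
pos 4: AUG -> M; peptide=M
pos 7: CGG -> R; peptide=MR
pos 10: ACU -> T; peptide=MRT
pos 13: AUU -> I; peptide=MRTI
pos 16: GGC -> G; peptide=MRTIG
pos 19: AUC -> I; peptide=MRTIGI
pos 22: UUG -> L; peptide=MRTIGIL
pos 25: AUC -> I; peptide=MRTIGILI
pos 28: CCA -> P; peptide=MRTIGILIP
pos 31: UAG -> STOP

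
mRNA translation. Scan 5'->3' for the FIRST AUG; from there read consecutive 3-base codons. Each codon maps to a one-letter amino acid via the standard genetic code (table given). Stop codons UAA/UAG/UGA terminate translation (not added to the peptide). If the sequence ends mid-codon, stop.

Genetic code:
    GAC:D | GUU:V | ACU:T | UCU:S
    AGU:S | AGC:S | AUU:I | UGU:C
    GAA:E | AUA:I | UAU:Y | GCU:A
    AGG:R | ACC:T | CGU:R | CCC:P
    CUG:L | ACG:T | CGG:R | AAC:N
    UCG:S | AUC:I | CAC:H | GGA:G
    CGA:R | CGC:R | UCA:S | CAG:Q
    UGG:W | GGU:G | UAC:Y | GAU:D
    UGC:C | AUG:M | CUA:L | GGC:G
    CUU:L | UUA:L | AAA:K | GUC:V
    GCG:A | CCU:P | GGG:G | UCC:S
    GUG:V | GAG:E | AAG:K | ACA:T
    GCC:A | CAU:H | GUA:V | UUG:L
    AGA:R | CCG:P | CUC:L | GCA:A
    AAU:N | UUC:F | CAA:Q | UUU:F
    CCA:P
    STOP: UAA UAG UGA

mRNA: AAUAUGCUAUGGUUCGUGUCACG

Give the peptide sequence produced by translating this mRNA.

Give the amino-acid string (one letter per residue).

Answer: MLWFVS

Derivation:
start AUG at pos 3
pos 3: AUG -> M; peptide=M
pos 6: CUA -> L; peptide=ML
pos 9: UGG -> W; peptide=MLW
pos 12: UUC -> F; peptide=MLWF
pos 15: GUG -> V; peptide=MLWFV
pos 18: UCA -> S; peptide=MLWFVS
pos 21: only 2 nt remain (<3), stop (end of mRNA)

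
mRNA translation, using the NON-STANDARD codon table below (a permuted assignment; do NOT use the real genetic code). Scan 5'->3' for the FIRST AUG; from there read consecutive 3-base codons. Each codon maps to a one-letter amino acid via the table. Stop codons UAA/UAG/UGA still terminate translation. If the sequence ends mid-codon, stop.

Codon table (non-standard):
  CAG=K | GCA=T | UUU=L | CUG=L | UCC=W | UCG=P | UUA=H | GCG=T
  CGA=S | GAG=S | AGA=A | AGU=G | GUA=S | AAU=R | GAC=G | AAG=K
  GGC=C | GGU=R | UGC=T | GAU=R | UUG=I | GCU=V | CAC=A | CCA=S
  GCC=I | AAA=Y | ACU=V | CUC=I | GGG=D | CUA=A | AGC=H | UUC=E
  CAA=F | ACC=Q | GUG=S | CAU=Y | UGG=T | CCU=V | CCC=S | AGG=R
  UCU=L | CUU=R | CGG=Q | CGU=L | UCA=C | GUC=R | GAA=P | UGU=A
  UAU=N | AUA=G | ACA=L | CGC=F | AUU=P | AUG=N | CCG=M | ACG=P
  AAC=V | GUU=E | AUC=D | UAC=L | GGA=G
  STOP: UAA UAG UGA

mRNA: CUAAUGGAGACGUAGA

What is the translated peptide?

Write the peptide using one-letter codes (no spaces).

start AUG at pos 3
pos 3: AUG -> N; peptide=N
pos 6: GAG -> S; peptide=NS
pos 9: ACG -> P; peptide=NSP
pos 12: UAG -> STOP

Answer: NSP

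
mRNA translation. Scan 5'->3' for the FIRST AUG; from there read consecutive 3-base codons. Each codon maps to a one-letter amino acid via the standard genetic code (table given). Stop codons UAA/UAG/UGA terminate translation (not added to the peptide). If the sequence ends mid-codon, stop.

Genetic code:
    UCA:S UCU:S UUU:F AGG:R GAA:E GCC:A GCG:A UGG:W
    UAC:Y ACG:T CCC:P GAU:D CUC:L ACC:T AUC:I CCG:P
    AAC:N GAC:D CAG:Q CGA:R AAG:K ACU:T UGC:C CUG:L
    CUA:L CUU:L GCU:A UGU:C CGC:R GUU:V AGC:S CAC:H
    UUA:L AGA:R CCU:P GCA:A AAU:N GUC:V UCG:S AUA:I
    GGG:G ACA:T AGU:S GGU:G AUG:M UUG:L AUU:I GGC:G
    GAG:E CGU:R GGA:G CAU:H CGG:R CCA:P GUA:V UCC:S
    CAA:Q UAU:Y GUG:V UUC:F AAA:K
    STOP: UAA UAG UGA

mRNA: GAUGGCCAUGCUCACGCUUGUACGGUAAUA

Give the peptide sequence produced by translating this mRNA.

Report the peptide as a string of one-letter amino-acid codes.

Answer: MAMLTLVR

Derivation:
start AUG at pos 1
pos 1: AUG -> M; peptide=M
pos 4: GCC -> A; peptide=MA
pos 7: AUG -> M; peptide=MAM
pos 10: CUC -> L; peptide=MAML
pos 13: ACG -> T; peptide=MAMLT
pos 16: CUU -> L; peptide=MAMLTL
pos 19: GUA -> V; peptide=MAMLTLV
pos 22: CGG -> R; peptide=MAMLTLVR
pos 25: UAA -> STOP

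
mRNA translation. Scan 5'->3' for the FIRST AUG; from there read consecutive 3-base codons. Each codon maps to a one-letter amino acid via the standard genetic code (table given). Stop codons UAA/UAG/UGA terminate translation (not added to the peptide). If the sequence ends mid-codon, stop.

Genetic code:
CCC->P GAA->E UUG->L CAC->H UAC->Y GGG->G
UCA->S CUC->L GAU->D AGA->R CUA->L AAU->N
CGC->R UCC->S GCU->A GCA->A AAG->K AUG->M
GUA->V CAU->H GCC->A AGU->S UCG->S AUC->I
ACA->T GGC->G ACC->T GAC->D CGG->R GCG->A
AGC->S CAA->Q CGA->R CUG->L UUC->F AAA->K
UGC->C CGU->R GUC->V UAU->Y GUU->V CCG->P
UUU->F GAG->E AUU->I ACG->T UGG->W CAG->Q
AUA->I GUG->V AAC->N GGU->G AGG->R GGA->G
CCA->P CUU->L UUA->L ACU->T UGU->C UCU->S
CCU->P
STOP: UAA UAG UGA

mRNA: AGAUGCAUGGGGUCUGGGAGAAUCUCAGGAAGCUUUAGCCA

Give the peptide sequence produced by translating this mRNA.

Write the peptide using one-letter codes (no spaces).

start AUG at pos 2
pos 2: AUG -> M; peptide=M
pos 5: CAU -> H; peptide=MH
pos 8: GGG -> G; peptide=MHG
pos 11: GUC -> V; peptide=MHGV
pos 14: UGG -> W; peptide=MHGVW
pos 17: GAG -> E; peptide=MHGVWE
pos 20: AAU -> N; peptide=MHGVWEN
pos 23: CUC -> L; peptide=MHGVWENL
pos 26: AGG -> R; peptide=MHGVWENLR
pos 29: AAG -> K; peptide=MHGVWENLRK
pos 32: CUU -> L; peptide=MHGVWENLRKL
pos 35: UAG -> STOP

Answer: MHGVWENLRKL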